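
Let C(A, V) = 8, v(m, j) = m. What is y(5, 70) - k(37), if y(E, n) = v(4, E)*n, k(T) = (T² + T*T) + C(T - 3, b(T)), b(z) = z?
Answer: -2466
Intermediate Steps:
k(T) = 8 + 2*T² (k(T) = (T² + T*T) + 8 = (T² + T²) + 8 = 2*T² + 8 = 8 + 2*T²)
y(E, n) = 4*n
y(5, 70) - k(37) = 4*70 - (8 + 2*37²) = 280 - (8 + 2*1369) = 280 - (8 + 2738) = 280 - 1*2746 = 280 - 2746 = -2466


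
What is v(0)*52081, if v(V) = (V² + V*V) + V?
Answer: 0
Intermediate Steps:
v(V) = V + 2*V² (v(V) = (V² + V²) + V = 2*V² + V = V + 2*V²)
v(0)*52081 = (0*(1 + 2*0))*52081 = (0*(1 + 0))*52081 = (0*1)*52081 = 0*52081 = 0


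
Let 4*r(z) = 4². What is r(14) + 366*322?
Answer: 117856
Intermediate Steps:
r(z) = 4 (r(z) = (¼)*4² = (¼)*16 = 4)
r(14) + 366*322 = 4 + 366*322 = 4 + 117852 = 117856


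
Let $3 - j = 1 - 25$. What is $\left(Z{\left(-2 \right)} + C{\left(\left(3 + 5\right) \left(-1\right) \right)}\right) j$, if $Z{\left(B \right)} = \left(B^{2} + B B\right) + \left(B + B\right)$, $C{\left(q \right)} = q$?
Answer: $-108$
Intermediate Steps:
$j = 27$ ($j = 3 - \left(1 - 25\right) = 3 - -24 = 3 + 24 = 27$)
$Z{\left(B \right)} = 2 B + 2 B^{2}$ ($Z{\left(B \right)} = \left(B^{2} + B^{2}\right) + 2 B = 2 B^{2} + 2 B = 2 B + 2 B^{2}$)
$\left(Z{\left(-2 \right)} + C{\left(\left(3 + 5\right) \left(-1\right) \right)}\right) j = \left(2 \left(-2\right) \left(1 - 2\right) + \left(3 + 5\right) \left(-1\right)\right) 27 = \left(2 \left(-2\right) \left(-1\right) + 8 \left(-1\right)\right) 27 = \left(4 - 8\right) 27 = \left(-4\right) 27 = -108$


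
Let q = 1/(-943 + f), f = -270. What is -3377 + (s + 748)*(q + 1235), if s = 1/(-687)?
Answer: 766998340463/833331 ≈ 9.2040e+5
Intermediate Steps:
s = -1/687 ≈ -0.0014556
q = -1/1213 (q = 1/(-943 - 270) = 1/(-1213) = -1/1213 ≈ -0.00082440)
-3377 + (s + 748)*(q + 1235) = -3377 + (-1/687 + 748)*(-1/1213 + 1235) = -3377 + (513875/687)*(1498054/1213) = -3377 + 769812499250/833331 = 766998340463/833331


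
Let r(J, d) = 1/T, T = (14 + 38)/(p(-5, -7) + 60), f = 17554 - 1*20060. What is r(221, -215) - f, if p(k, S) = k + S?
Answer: 32590/13 ≈ 2506.9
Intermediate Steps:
p(k, S) = S + k
f = -2506 (f = 17554 - 20060 = -2506)
T = 13/12 (T = (14 + 38)/((-7 - 5) + 60) = 52/(-12 + 60) = 52/48 = 52*(1/48) = 13/12 ≈ 1.0833)
r(J, d) = 12/13 (r(J, d) = 1/(13/12) = 12/13)
r(221, -215) - f = 12/13 - 1*(-2506) = 12/13 + 2506 = 32590/13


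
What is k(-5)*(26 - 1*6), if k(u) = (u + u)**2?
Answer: 2000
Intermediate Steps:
k(u) = 4*u**2 (k(u) = (2*u)**2 = 4*u**2)
k(-5)*(26 - 1*6) = (4*(-5)**2)*(26 - 1*6) = (4*25)*(26 - 6) = 100*20 = 2000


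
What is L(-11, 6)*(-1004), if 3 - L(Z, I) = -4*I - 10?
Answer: -37148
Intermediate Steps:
L(Z, I) = 13 + 4*I (L(Z, I) = 3 - (-4*I - 10) = 3 - (-10 - 4*I) = 3 + (10 + 4*I) = 13 + 4*I)
L(-11, 6)*(-1004) = (13 + 4*6)*(-1004) = (13 + 24)*(-1004) = 37*(-1004) = -37148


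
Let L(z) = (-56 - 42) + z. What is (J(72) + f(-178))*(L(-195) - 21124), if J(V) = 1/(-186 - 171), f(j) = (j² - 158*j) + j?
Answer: -151974382351/119 ≈ -1.2771e+9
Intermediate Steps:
L(z) = -98 + z
f(j) = j² - 157*j
J(V) = -1/357 (J(V) = 1/(-357) = -1/357)
(J(72) + f(-178))*(L(-195) - 21124) = (-1/357 - 178*(-157 - 178))*((-98 - 195) - 21124) = (-1/357 - 178*(-335))*(-293 - 21124) = (-1/357 + 59630)*(-21417) = (21287909/357)*(-21417) = -151974382351/119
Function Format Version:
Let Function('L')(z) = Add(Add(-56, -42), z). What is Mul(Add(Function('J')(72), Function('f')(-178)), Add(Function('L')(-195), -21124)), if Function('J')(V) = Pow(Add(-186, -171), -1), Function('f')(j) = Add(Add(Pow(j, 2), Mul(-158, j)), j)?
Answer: Rational(-151974382351, 119) ≈ -1.2771e+9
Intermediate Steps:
Function('L')(z) = Add(-98, z)
Function('f')(j) = Add(Pow(j, 2), Mul(-157, j))
Function('J')(V) = Rational(-1, 357) (Function('J')(V) = Pow(-357, -1) = Rational(-1, 357))
Mul(Add(Function('J')(72), Function('f')(-178)), Add(Function('L')(-195), -21124)) = Mul(Add(Rational(-1, 357), Mul(-178, Add(-157, -178))), Add(Add(-98, -195), -21124)) = Mul(Add(Rational(-1, 357), Mul(-178, -335)), Add(-293, -21124)) = Mul(Add(Rational(-1, 357), 59630), -21417) = Mul(Rational(21287909, 357), -21417) = Rational(-151974382351, 119)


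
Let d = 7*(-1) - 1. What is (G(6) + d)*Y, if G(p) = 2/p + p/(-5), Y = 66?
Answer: -2926/5 ≈ -585.20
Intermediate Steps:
G(p) = 2/p - p/5 (G(p) = 2/p + p*(-⅕) = 2/p - p/5)
d = -8 (d = -7 - 1 = -8)
(G(6) + d)*Y = ((2/6 - ⅕*6) - 8)*66 = ((2*(⅙) - 6/5) - 8)*66 = ((⅓ - 6/5) - 8)*66 = (-13/15 - 8)*66 = -133/15*66 = -2926/5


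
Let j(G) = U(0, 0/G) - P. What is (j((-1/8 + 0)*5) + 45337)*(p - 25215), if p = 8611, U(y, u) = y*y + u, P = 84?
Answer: -751380812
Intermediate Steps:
U(y, u) = u + y² (U(y, u) = y² + u = u + y²)
j(G) = -84 (j(G) = (0/G + 0²) - 1*84 = (0 + 0) - 84 = 0 - 84 = -84)
(j((-1/8 + 0)*5) + 45337)*(p - 25215) = (-84 + 45337)*(8611 - 25215) = 45253*(-16604) = -751380812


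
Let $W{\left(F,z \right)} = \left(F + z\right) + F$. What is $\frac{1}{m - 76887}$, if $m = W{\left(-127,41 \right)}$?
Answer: $- \frac{1}{77100} \approx -1.297 \cdot 10^{-5}$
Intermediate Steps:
$W{\left(F,z \right)} = z + 2 F$
$m = -213$ ($m = 41 + 2 \left(-127\right) = 41 - 254 = -213$)
$\frac{1}{m - 76887} = \frac{1}{-213 - 76887} = \frac{1}{-77100} = - \frac{1}{77100}$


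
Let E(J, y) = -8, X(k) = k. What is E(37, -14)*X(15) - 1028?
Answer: -1148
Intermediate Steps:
E(37, -14)*X(15) - 1028 = -8*15 - 1028 = -120 - 1028 = -1148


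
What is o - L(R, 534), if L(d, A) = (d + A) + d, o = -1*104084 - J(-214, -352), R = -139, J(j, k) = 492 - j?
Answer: -105046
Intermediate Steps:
o = -104790 (o = -1*104084 - (492 - 1*(-214)) = -104084 - (492 + 214) = -104084 - 1*706 = -104084 - 706 = -104790)
L(d, A) = A + 2*d (L(d, A) = (A + d) + d = A + 2*d)
o - L(R, 534) = -104790 - (534 + 2*(-139)) = -104790 - (534 - 278) = -104790 - 1*256 = -104790 - 256 = -105046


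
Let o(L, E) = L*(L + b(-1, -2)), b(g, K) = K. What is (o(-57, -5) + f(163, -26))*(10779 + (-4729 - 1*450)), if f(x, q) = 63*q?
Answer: 9660000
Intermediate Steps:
o(L, E) = L*(-2 + L) (o(L, E) = L*(L - 2) = L*(-2 + L))
(o(-57, -5) + f(163, -26))*(10779 + (-4729 - 1*450)) = (-57*(-2 - 57) + 63*(-26))*(10779 + (-4729 - 1*450)) = (-57*(-59) - 1638)*(10779 + (-4729 - 450)) = (3363 - 1638)*(10779 - 5179) = 1725*5600 = 9660000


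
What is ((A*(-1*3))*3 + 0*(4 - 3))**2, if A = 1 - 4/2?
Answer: 81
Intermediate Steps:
A = -1 (A = 1 - 4*1/2 = 1 - 2 = -1)
((A*(-1*3))*3 + 0*(4 - 3))**2 = (-(-1)*3*3 + 0*(4 - 3))**2 = (-1*(-3)*3 + 0*1)**2 = (3*3 + 0)**2 = (9 + 0)**2 = 9**2 = 81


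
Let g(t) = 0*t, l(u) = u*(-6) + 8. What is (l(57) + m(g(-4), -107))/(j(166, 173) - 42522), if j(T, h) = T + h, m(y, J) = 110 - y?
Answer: 224/42183 ≈ 0.0053102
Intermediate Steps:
l(u) = 8 - 6*u (l(u) = -6*u + 8 = 8 - 6*u)
g(t) = 0
(l(57) + m(g(-4), -107))/(j(166, 173) - 42522) = ((8 - 6*57) + (110 - 1*0))/((166 + 173) - 42522) = ((8 - 342) + (110 + 0))/(339 - 42522) = (-334 + 110)/(-42183) = -224*(-1/42183) = 224/42183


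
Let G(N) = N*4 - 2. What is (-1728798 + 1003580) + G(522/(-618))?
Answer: -74698008/103 ≈ -7.2522e+5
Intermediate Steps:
G(N) = -2 + 4*N (G(N) = 4*N - 2 = -2 + 4*N)
(-1728798 + 1003580) + G(522/(-618)) = (-1728798 + 1003580) + (-2 + 4*(522/(-618))) = -725218 + (-2 + 4*(522*(-1/618))) = -725218 + (-2 + 4*(-87/103)) = -725218 + (-2 - 348/103) = -725218 - 554/103 = -74698008/103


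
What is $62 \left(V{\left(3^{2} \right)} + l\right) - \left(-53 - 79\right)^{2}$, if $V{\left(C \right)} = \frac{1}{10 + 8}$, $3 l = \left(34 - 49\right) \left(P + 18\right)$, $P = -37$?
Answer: $- \frac{103775}{9} \approx -11531.0$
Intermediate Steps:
$l = 95$ ($l = \frac{\left(34 - 49\right) \left(-37 + 18\right)}{3} = \frac{\left(-15\right) \left(-19\right)}{3} = \frac{1}{3} \cdot 285 = 95$)
$V{\left(C \right)} = \frac{1}{18}$
$62 \left(V{\left(3^{2} \right)} + l\right) - \left(-53 - 79\right)^{2} = 62 \left(\frac{1}{18} + 95\right) - \left(-53 - 79\right)^{2} = 62 \cdot \frac{1711}{18} - \left(-132\right)^{2} = \frac{53041}{9} - 17424 = - \frac{103775}{9}$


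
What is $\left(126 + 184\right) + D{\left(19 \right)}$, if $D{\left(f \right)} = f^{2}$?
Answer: $671$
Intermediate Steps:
$\left(126 + 184\right) + D{\left(19 \right)} = \left(126 + 184\right) + 19^{2} = 310 + 361 = 671$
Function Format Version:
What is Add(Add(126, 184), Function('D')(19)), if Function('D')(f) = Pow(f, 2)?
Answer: 671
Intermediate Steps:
Add(Add(126, 184), Function('D')(19)) = Add(Add(126, 184), Pow(19, 2)) = Add(310, 361) = 671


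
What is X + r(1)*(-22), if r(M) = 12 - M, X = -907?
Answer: -1149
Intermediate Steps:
X + r(1)*(-22) = -907 + (12 - 1*1)*(-22) = -907 + (12 - 1)*(-22) = -907 + 11*(-22) = -907 - 242 = -1149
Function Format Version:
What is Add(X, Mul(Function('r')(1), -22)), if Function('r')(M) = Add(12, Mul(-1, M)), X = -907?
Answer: -1149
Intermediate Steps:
Add(X, Mul(Function('r')(1), -22)) = Add(-907, Mul(Add(12, Mul(-1, 1)), -22)) = Add(-907, Mul(Add(12, -1), -22)) = Add(-907, Mul(11, -22)) = Add(-907, -242) = -1149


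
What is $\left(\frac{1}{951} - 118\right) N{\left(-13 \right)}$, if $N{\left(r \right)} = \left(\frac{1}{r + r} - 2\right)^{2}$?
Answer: $- \frac{315217553}{642876} \approx -490.32$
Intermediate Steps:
$N{\left(r \right)} = \left(-2 + \frac{1}{2 r}\right)^{2}$ ($N{\left(r \right)} = \left(\frac{1}{2 r} - 2\right)^{2} = \left(-2 + \frac{1}{2 r}\right)^{2}$)
$\left(\frac{1}{951} - 118\right) N{\left(-13 \right)} = \left(\frac{1}{951} - 118\right) \frac{\left(-1 + 4 \left(-13\right)\right)^{2}}{4 \cdot 169} = \left(\frac{1}{951} - 118\right) \frac{1}{4} \cdot \frac{1}{169} \left(-1 - 52\right)^{2} = - \frac{112217 \cdot \frac{1}{4} \cdot \frac{1}{169} \left(-53\right)^{2}}{951} = - \frac{112217 \cdot \frac{1}{4} \cdot \frac{1}{169} \cdot 2809}{951} = \left(- \frac{112217}{951}\right) \frac{2809}{676} = - \frac{315217553}{642876}$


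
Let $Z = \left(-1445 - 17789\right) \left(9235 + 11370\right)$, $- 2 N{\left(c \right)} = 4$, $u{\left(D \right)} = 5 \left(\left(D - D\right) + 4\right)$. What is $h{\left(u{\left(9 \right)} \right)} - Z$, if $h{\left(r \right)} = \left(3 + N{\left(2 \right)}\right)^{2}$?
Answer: $396316571$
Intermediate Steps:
$u{\left(D \right)} = 20$ ($u{\left(D \right)} = 5 \left(0 + 4\right) = 5 \cdot 4 = 20$)
$N{\left(c \right)} = -2$ ($N{\left(c \right)} = \left(- \frac{1}{2}\right) 4 = -2$)
$Z = -396316570$ ($Z = \left(-19234\right) 20605 = -396316570$)
$h{\left(r \right)} = 1$ ($h{\left(r \right)} = \left(3 - 2\right)^{2} = 1^{2} = 1$)
$h{\left(u{\left(9 \right)} \right)} - Z = 1 - -396316570 = 1 + 396316570 = 396316571$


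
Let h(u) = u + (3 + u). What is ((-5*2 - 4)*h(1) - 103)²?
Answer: 29929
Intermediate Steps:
h(u) = 3 + 2*u
((-5*2 - 4)*h(1) - 103)² = ((-5*2 - 4)*(3 + 2*1) - 103)² = ((-10 - 4)*(3 + 2) - 103)² = (-14*5 - 103)² = (-70 - 103)² = (-173)² = 29929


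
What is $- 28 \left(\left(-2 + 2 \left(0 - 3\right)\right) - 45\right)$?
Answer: $1484$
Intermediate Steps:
$- 28 \left(\left(-2 + 2 \left(0 - 3\right)\right) - 45\right) = - 28 \left(\left(-2 + 2 \left(-3\right)\right) - 45\right) = - 28 \left(\left(-2 - 6\right) - 45\right) = - 28 \left(-8 - 45\right) = \left(-28\right) \left(-53\right) = 1484$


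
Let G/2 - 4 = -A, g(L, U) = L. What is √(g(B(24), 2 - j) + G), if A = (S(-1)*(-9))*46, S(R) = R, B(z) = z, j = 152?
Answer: 2*I*√199 ≈ 28.213*I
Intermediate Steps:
A = 414 (A = -1*(-9)*46 = 9*46 = 414)
G = -820 (G = 8 + 2*(-1*414) = 8 + 2*(-414) = 8 - 828 = -820)
√(g(B(24), 2 - j) + G) = √(24 - 820) = √(-796) = 2*I*√199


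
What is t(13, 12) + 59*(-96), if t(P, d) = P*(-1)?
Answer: -5677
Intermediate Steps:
t(P, d) = -P
t(13, 12) + 59*(-96) = -1*13 + 59*(-96) = -13 - 5664 = -5677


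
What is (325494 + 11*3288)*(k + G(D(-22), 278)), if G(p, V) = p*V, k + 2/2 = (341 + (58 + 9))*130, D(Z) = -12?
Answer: 17975686386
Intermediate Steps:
k = 53039 (k = -1 + (341 + (58 + 9))*130 = -1 + (341 + 67)*130 = -1 + 408*130 = -1 + 53040 = 53039)
G(p, V) = V*p
(325494 + 11*3288)*(k + G(D(-22), 278)) = (325494 + 11*3288)*(53039 + 278*(-12)) = (325494 + 36168)*(53039 - 3336) = 361662*49703 = 17975686386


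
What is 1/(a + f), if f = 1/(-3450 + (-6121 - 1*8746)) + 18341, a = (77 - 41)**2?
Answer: 18317/359690928 ≈ 5.0924e-5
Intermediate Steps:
a = 1296 (a = 36**2 = 1296)
f = 335952096/18317 (f = 1/(-3450 + (-6121 - 8746)) + 18341 = 1/(-3450 - 14867) + 18341 = 1/(-18317) + 18341 = -1/18317 + 18341 = 335952096/18317 ≈ 18341.)
1/(a + f) = 1/(1296 + 335952096/18317) = 1/(359690928/18317) = 18317/359690928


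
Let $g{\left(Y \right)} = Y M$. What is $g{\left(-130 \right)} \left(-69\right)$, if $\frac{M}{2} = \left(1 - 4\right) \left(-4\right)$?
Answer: $215280$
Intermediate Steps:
$M = 24$ ($M = 2 \left(1 - 4\right) \left(-4\right) = 2 \left(\left(-3\right) \left(-4\right)\right) = 2 \cdot 12 = 24$)
$g{\left(Y \right)} = 24 Y$ ($g{\left(Y \right)} = Y 24 = 24 Y$)
$g{\left(-130 \right)} \left(-69\right) = 24 \left(-130\right) \left(-69\right) = \left(-3120\right) \left(-69\right) = 215280$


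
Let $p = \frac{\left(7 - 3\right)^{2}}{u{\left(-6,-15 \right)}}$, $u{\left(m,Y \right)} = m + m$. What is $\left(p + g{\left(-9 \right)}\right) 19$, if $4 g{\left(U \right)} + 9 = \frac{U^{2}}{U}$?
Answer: $- \frac{665}{6} \approx -110.83$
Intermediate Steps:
$u{\left(m,Y \right)} = 2 m$
$g{\left(U \right)} = - \frac{9}{4} + \frac{U}{4}$ ($g{\left(U \right)} = - \frac{9}{4} + \frac{U^{2} \frac{1}{U}}{4} = - \frac{9}{4} + \frac{U}{4}$)
$p = - \frac{4}{3}$ ($p = \frac{\left(7 - 3\right)^{2}}{2 \left(-6\right)} = \frac{4^{2}}{-12} = 16 \left(- \frac{1}{12}\right) = - \frac{4}{3} \approx -1.3333$)
$\left(p + g{\left(-9 \right)}\right) 19 = \left(- \frac{4}{3} + \left(- \frac{9}{4} + \frac{1}{4} \left(-9\right)\right)\right) 19 = \left(- \frac{4}{3} - \frac{9}{2}\right) 19 = \left(- \frac{35}{6}\right) 19 = - \frac{665}{6}$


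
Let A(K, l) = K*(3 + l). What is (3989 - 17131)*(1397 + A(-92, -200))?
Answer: -256544982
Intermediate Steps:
(3989 - 17131)*(1397 + A(-92, -200)) = (3989 - 17131)*(1397 - 92*(3 - 200)) = -13142*(1397 - 92*(-197)) = -13142*(1397 + 18124) = -13142*19521 = -256544982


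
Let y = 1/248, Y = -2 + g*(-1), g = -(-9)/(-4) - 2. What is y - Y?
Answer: -557/248 ≈ -2.2460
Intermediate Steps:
g = -17/4 (g = -(-9)*(-1)/4 - 2 = -3*¾ - 2 = -9/4 - 2 = -17/4 ≈ -4.2500)
Y = 9/4 (Y = -2 - 17/4*(-1) = -2 + 17/4 = 9/4 ≈ 2.2500)
y = 1/248 ≈ 0.0040323
y - Y = 1/248 - 1*9/4 = 1/248 - 9/4 = -557/248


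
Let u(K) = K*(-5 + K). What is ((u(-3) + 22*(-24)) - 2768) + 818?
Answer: -2454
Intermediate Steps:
((u(-3) + 22*(-24)) - 2768) + 818 = ((-3*(-5 - 3) + 22*(-24)) - 2768) + 818 = ((-3*(-8) - 528) - 2768) + 818 = ((24 - 528) - 2768) + 818 = (-504 - 2768) + 818 = -3272 + 818 = -2454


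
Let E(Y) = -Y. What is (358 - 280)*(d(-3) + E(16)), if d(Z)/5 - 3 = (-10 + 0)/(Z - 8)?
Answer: 3042/11 ≈ 276.55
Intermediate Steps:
d(Z) = 15 - 50/(-8 + Z) (d(Z) = 15 + 5*((-10 + 0)/(Z - 8)) = 15 + 5*(-10/(-8 + Z)) = 15 - 50/(-8 + Z))
(358 - 280)*(d(-3) + E(16)) = (358 - 280)*(5*(-34 + 3*(-3))/(-8 - 3) - 1*16) = 78*(5*(-34 - 9)/(-11) - 16) = 78*(5*(-1/11)*(-43) - 16) = 78*(215/11 - 16) = 78*(39/11) = 3042/11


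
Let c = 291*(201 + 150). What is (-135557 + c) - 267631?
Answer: -301047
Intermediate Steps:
c = 102141 (c = 291*351 = 102141)
(-135557 + c) - 267631 = (-135557 + 102141) - 267631 = -33416 - 267631 = -301047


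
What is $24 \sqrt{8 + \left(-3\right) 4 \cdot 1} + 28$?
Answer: $28 + 48 i \approx 28.0 + 48.0 i$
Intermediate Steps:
$24 \sqrt{8 + \left(-3\right) 4 \cdot 1} + 28 = 24 \sqrt{8 - 12} + 28 = 24 \sqrt{-4} + 28 = 24 \cdot 2 i + 28 = 48 i + 28 = 28 + 48 i$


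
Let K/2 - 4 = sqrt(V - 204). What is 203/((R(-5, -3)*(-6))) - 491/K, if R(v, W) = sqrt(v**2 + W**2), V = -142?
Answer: -491/181 - 203*sqrt(34)/204 + 491*I*sqrt(346)/724 ≈ -8.5151 + 12.615*I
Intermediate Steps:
R(v, W) = sqrt(W**2 + v**2)
K = 8 + 2*I*sqrt(346) (K = 8 + 2*sqrt(-142 - 204) = 8 + 2*sqrt(-346) = 8 + 2*(I*sqrt(346)) = 8 + 2*I*sqrt(346) ≈ 8.0 + 37.202*I)
203/((R(-5, -3)*(-6))) - 491/K = 203/((sqrt((-3)**2 + (-5)**2)*(-6))) - 491/(8 + 2*I*sqrt(346)) = 203/((sqrt(9 + 25)*(-6))) - 491/(8 + 2*I*sqrt(346)) = 203/((sqrt(34)*(-6))) - 491/(8 + 2*I*sqrt(346)) = 203/((-6*sqrt(34))) - 491/(8 + 2*I*sqrt(346)) = 203*(-sqrt(34)/204) - 491/(8 + 2*I*sqrt(346)) = -203*sqrt(34)/204 - 491/(8 + 2*I*sqrt(346)) = -491/(8 + 2*I*sqrt(346)) - 203*sqrt(34)/204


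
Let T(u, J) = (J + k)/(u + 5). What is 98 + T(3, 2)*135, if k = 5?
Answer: 1729/8 ≈ 216.13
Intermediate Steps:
T(u, J) = (5 + J)/(5 + u) (T(u, J) = (J + 5)/(u + 5) = (5 + J)/(5 + u))
98 + T(3, 2)*135 = 98 + ((5 + 2)/(5 + 3))*135 = 98 + (7/8)*135 = 98 + 945/8 = 1729/8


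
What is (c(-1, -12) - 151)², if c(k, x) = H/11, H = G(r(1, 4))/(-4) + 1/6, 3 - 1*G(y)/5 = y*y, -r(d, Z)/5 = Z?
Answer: 195300625/17424 ≈ 11209.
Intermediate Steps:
r(d, Z) = -5*Z
G(y) = 15 - 5*y² (G(y) = 15 - 5*y*y = 15 - 5*y²)
H = 5957/12 (H = (15 - 5*(-5*4)²)/(-4) + 1/6 = (15 - 5*(-20)²)*(-¼) + 1*(⅙) = (15 - 5*400)*(-¼) + ⅙ = (15 - 2000)*(-¼) + ⅙ = -1985*(-¼) + ⅙ = 1985/4 + ⅙ = 5957/12 ≈ 496.42)
c(k, x) = 5957/132 (c(k, x) = (5957/12)/11 = (5957/12)*(1/11) = 5957/132)
(c(-1, -12) - 151)² = (5957/132 - 151)² = (-13975/132)² = 195300625/17424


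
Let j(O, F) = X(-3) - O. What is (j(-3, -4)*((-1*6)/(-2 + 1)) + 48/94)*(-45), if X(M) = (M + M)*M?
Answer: -267570/47 ≈ -5693.0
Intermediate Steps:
X(M) = 2*M**2 (X(M) = (2*M)*M = 2*M**2)
j(O, F) = 18 - O (j(O, F) = 2*(-3)**2 - O = 2*9 - O = 18 - O)
(j(-3, -4)*((-1*6)/(-2 + 1)) + 48/94)*(-45) = ((18 - 1*(-3))*((-1*6)/(-2 + 1)) + 48/94)*(-45) = ((18 + 3)*(-6/(-1)) + 48*(1/94))*(-45) = (21*(-6*(-1)) + 24/47)*(-45) = (21*6 + 24/47)*(-45) = (126 + 24/47)*(-45) = (5946/47)*(-45) = -267570/47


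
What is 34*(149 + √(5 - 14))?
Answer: 5066 + 102*I ≈ 5066.0 + 102.0*I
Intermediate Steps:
34*(149 + √(5 - 14)) = 34*(149 + √(-9)) = 34*(149 + 3*I) = 5066 + 102*I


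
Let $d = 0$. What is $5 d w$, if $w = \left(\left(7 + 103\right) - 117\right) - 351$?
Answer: $0$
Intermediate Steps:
$w = -358$ ($w = \left(110 - 117\right) - 351 = -7 - 351 = -358$)
$5 d w = 5 \cdot 0 \left(-358\right) = 0 \left(-358\right) = 0$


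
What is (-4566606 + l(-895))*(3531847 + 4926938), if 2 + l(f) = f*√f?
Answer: -38627955251280 - 7570612575*I*√895 ≈ -3.8628e+13 - 2.2649e+11*I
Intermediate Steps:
l(f) = -2 + f^(3/2) (l(f) = -2 + f*√f = -2 + f^(3/2))
(-4566606 + l(-895))*(3531847 + 4926938) = (-4566606 + (-2 + (-895)^(3/2)))*(3531847 + 4926938) = (-4566606 + (-2 - 895*I*√895))*8458785 = (-4566608 - 895*I*√895)*8458785 = -38627955251280 - 7570612575*I*√895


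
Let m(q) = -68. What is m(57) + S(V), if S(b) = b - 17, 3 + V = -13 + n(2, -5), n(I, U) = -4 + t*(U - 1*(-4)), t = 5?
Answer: -110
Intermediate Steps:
n(I, U) = 16 + 5*U (n(I, U) = -4 + 5*(U - 1*(-4)) = -4 + 5*(U + 4) = -4 + 5*(4 + U) = -4 + (20 + 5*U) = 16 + 5*U)
V = -25 (V = -3 + (-13 + (16 + 5*(-5))) = -3 + (-13 + (16 - 25)) = -3 + (-13 - 9) = -3 - 22 = -25)
S(b) = -17 + b
m(57) + S(V) = -68 + (-17 - 25) = -68 - 42 = -110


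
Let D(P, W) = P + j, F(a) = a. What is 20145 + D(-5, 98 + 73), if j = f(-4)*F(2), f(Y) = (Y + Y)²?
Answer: 20268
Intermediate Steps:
f(Y) = 4*Y² (f(Y) = (2*Y)² = 4*Y²)
j = 128 (j = (4*(-4)²)*2 = (4*16)*2 = 64*2 = 128)
D(P, W) = 128 + P (D(P, W) = P + 128 = 128 + P)
20145 + D(-5, 98 + 73) = 20145 + (128 - 5) = 20145 + 123 = 20268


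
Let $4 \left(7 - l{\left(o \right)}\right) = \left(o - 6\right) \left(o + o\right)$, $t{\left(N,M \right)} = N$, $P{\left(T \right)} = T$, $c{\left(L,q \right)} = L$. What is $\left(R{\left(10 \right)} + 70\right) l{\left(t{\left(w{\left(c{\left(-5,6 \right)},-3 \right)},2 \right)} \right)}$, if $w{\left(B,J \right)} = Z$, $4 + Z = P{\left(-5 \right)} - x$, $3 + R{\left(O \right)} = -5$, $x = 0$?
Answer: $-3751$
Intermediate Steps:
$R{\left(O \right)} = -8$ ($R{\left(O \right)} = -3 - 5 = -8$)
$Z = -9$ ($Z = -4 - 5 = -9$)
$w{\left(B,J \right)} = -9$
$l{\left(o \right)} = 7 - \frac{o \left(-6 + o\right)}{2}$ ($l{\left(o \right)} = 7 - \frac{\left(o - 6\right) \left(o + o\right)}{4} = 7 - \frac{\left(-6 + o\right) 2 o}{4} = 7 - \frac{2 o \left(-6 + o\right)}{4} = 7 - \frac{o \left(-6 + o\right)}{2}$)
$\left(R{\left(10 \right)} + 70\right) l{\left(t{\left(w{\left(c{\left(-5,6 \right)},-3 \right)},2 \right)} \right)} = \left(-8 + 70\right) \left(7 + 3 \left(-9\right) - \frac{\left(-9\right)^{2}}{2}\right) = 62 \left(7 - 27 - \frac{81}{2}\right) = 62 \left(- \frac{121}{2}\right) = -3751$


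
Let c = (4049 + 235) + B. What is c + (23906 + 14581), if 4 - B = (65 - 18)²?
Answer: 40566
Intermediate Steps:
B = -2205 (B = 4 - (65 - 18)² = 4 - 1*47² = 4 - 1*2209 = 4 - 2209 = -2205)
c = 2079 (c = (4049 + 235) - 2205 = 4284 - 2205 = 2079)
c + (23906 + 14581) = 2079 + (23906 + 14581) = 2079 + 38487 = 40566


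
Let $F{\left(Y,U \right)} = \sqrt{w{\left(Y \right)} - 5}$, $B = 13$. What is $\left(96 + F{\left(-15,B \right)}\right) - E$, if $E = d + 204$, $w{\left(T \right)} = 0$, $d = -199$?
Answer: $91 + i \sqrt{5} \approx 91.0 + 2.2361 i$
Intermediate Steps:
$F{\left(Y,U \right)} = i \sqrt{5}$ ($F{\left(Y,U \right)} = \sqrt{0 - 5} = \sqrt{-5} = i \sqrt{5}$)
$E = 5$ ($E = -199 + 204 = 5$)
$\left(96 + F{\left(-15,B \right)}\right) - E = \left(96 + i \sqrt{5}\right) - 5 = 91 + i \sqrt{5}$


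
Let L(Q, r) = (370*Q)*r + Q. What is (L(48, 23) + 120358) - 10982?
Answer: 517904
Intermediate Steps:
L(Q, r) = Q + 370*Q*r (L(Q, r) = 370*Q*r + Q = Q + 370*Q*r)
(L(48, 23) + 120358) - 10982 = (48*(1 + 370*23) + 120358) - 10982 = (48*(1 + 8510) + 120358) - 10982 = (48*8511 + 120358) - 10982 = (408528 + 120358) - 10982 = 528886 - 10982 = 517904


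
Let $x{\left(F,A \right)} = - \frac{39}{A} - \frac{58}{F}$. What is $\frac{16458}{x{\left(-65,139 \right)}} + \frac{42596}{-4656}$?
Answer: $\frac{173025649897}{6433428} \approx 26895.0$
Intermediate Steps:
$x{\left(F,A \right)} = - \frac{58}{F} - \frac{39}{A}$
$\frac{16458}{x{\left(-65,139 \right)}} + \frac{42596}{-4656} = \frac{16458}{- \frac{58}{-65} - \frac{39}{139}} + \frac{42596}{-4656} = \frac{16458}{\left(-58\right) \left(- \frac{1}{65}\right) - \frac{39}{139}} + 42596 \left(- \frac{1}{4656}\right) = \frac{16458}{\frac{58}{65} - \frac{39}{139}} - \frac{10649}{1164} = \frac{16458}{\frac{5527}{9035}} - \frac{10649}{1164} = 16458 \cdot \frac{9035}{5527} - \frac{10649}{1164} = \frac{148698030}{5527} - \frac{10649}{1164} = \frac{173025649897}{6433428}$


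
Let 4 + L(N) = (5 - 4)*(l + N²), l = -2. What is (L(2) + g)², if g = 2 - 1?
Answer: 1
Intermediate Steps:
g = 1
L(N) = -6 + N² (L(N) = -4 + (5 - 4)*(-2 + N²) = -4 + 1*(-2 + N²) = -4 + (-2 + N²) = -6 + N²)
(L(2) + g)² = ((-6 + 2²) + 1)² = ((-6 + 4) + 1)² = (-2 + 1)² = (-1)² = 1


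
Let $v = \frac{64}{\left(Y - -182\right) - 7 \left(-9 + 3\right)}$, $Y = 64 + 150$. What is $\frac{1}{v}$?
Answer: $\frac{219}{32} \approx 6.8438$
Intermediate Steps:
$Y = 214$
$v = \frac{32}{219}$ ($v = \frac{64}{\left(214 - -182\right) - 7 \left(-9 + 3\right)} = \frac{64}{\left(214 + 182\right) - -42} = \frac{64}{396 + 42} = \frac{64}{438} = 64 \cdot \frac{1}{438} = \frac{32}{219} \approx 0.14612$)
$\frac{1}{v} = \frac{1}{\frac{32}{219}} = \frac{219}{32}$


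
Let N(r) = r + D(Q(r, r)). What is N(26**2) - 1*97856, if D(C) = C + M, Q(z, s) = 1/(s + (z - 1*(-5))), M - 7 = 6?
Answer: -131855618/1357 ≈ -97167.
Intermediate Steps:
M = 13 (M = 7 + 6 = 13)
Q(z, s) = 1/(5 + s + z) (Q(z, s) = 1/(s + (z + 5)) = 1/(s + (5 + z)) = 1/(5 + s + z))
D(C) = 13 + C (D(C) = C + 13 = 13 + C)
N(r) = 13 + r + 1/(5 + 2*r) (N(r) = r + (13 + 1/(5 + r + r)) = r + (13 + 1/(5 + 2*r)) = 13 + r + 1/(5 + 2*r))
N(26**2) - 1*97856 = (1 + (5 + 2*26**2)*(13 + 26**2))/(5 + 2*26**2) - 1*97856 = (1 + (5 + 2*676)*(13 + 676))/(5 + 2*676) - 97856 = (1 + (5 + 1352)*689)/(5 + 1352) - 97856 = (1 + 1357*689)/1357 - 97856 = (1 + 934973)/1357 - 97856 = (1/1357)*934974 - 97856 = 934974/1357 - 97856 = -131855618/1357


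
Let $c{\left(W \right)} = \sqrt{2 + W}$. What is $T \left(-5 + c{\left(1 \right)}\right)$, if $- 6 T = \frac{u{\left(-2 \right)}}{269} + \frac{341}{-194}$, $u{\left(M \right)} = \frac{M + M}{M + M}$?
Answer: $- \frac{457675}{313116} + \frac{91535 \sqrt{3}}{313116} \approx -0.95534$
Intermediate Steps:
$u{\left(M \right)} = 1$ ($u{\left(M \right)} = \frac{2 M}{2 M} = 2 M \frac{1}{2 M} = 1$)
$T = \frac{91535}{313116}$ ($T = - \frac{1 \cdot \frac{1}{269} + \frac{341}{-194}}{6} = - \frac{1 \cdot \frac{1}{269} + 341 \left(- \frac{1}{194}\right)}{6} = - \frac{\frac{1}{269} - \frac{341}{194}}{6} = \left(- \frac{1}{6}\right) \left(- \frac{91535}{52186}\right) = \frac{91535}{313116} \approx 0.29234$)
$T \left(-5 + c{\left(1 \right)}\right) = \frac{91535 \left(-5 + \sqrt{2 + 1}\right)}{313116} = \frac{91535 \left(-5 + \sqrt{3}\right)}{313116} = - \frac{457675}{313116} + \frac{91535 \sqrt{3}}{313116}$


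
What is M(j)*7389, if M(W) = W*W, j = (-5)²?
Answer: 4618125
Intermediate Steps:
j = 25
M(W) = W²
M(j)*7389 = 25²*7389 = 625*7389 = 4618125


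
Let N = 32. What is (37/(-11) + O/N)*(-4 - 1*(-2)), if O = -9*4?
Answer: 395/44 ≈ 8.9773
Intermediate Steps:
O = -36
(37/(-11) + O/N)*(-4 - 1*(-2)) = (37/(-11) - 36/32)*(-4 - 1*(-2)) = (37*(-1/11) - 36*1/32)*(-4 + 2) = (-37/11 - 9/8)*(-2) = -395/88*(-2) = 395/44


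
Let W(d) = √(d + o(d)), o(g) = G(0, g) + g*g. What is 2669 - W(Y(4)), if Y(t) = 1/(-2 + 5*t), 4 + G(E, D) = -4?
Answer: 2669 - I*√2573/18 ≈ 2669.0 - 2.818*I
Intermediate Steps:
G(E, D) = -8 (G(E, D) = -4 - 4 = -8)
o(g) = -8 + g² (o(g) = -8 + g*g = -8 + g²)
W(d) = √(-8 + d + d²) (W(d) = √(d + (-8 + d²)) = √(-8 + d + d²))
2669 - W(Y(4)) = 2669 - √(-8 + 1/(-2 + 5*4) + (1/(-2 + 5*4))²) = 2669 - √(-8 + 1/(-2 + 20) + (1/(-2 + 20))²) = 2669 - √(-8 + 1/18 + (1/18)²) = 2669 - √(-8 + 1/18 + 1/324) = 2669 - √(-2573/324) = 2669 - I*√2573/18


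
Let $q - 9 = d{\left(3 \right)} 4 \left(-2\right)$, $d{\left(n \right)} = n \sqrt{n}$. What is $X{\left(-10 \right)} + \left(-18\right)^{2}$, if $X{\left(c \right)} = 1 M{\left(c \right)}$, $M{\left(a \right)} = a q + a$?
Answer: $224 + 240 \sqrt{3} \approx 639.69$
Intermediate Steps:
$d{\left(n \right)} = n^{\frac{3}{2}}$
$q = 9 - 24 \sqrt{3}$ ($q = 9 + 3^{\frac{3}{2}} \cdot 4 \left(-2\right) = 9 + 3 \sqrt{3} \cdot 4 \left(-2\right) = 9 + 12 \sqrt{3} \left(-2\right) = 9 - 24 \sqrt{3} \approx -32.569$)
$M{\left(a \right)} = a + a \left(9 - 24 \sqrt{3}\right)$ ($M{\left(a \right)} = a \left(9 - 24 \sqrt{3}\right) + a = a + a \left(9 - 24 \sqrt{3}\right)$)
$X{\left(c \right)} = 2 c \left(5 - 12 \sqrt{3}\right)$ ($X{\left(c \right)} = 1 \cdot 2 c \left(5 - 12 \sqrt{3}\right) = 2 c \left(5 - 12 \sqrt{3}\right)$)
$X{\left(-10 \right)} + \left(-18\right)^{2} = 2 \left(-10\right) \left(5 - 12 \sqrt{3}\right) + \left(-18\right)^{2} = \left(-100 + 240 \sqrt{3}\right) + 324 = 224 + 240 \sqrt{3}$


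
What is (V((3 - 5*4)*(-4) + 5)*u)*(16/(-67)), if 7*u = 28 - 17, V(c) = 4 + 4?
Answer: -1408/469 ≈ -3.0021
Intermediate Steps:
V(c) = 8
u = 11/7 (u = (28 - 17)/7 = (⅐)*11 = 11/7 ≈ 1.5714)
(V((3 - 5*4)*(-4) + 5)*u)*(16/(-67)) = (8*(11/7))*(16/(-67)) = 88*(16*(-1/67))/7 = (88/7)*(-16/67) = -1408/469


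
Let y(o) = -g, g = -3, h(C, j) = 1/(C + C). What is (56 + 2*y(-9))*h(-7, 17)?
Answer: -31/7 ≈ -4.4286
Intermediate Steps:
h(C, j) = 1/(2*C)
y(o) = 3 (y(o) = -1*(-3) = 3)
(56 + 2*y(-9))*h(-7, 17) = (56 + 2*3)*((1/2)/(-7)) = (56 + 6)*((1/2)*(-1/7)) = 62*(-1/14) = -31/7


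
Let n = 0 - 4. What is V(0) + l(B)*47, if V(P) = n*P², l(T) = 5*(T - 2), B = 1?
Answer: -235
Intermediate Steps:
n = -4
l(T) = -10 + 5*T (l(T) = 5*(-2 + T) = -10 + 5*T)
V(P) = -4*P²
V(0) + l(B)*47 = -4*0² + (-10 + 5*1)*47 = -4*0 + (-10 + 5)*47 = 0 - 5*47 = 0 - 235 = -235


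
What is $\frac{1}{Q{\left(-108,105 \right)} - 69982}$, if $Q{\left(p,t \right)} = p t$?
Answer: $- \frac{1}{81322} \approx -1.2297 \cdot 10^{-5}$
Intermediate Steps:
$\frac{1}{Q{\left(-108,105 \right)} - 69982} = \frac{1}{\left(-108\right) 105 - 69982} = \frac{1}{-11340 - 69982} = \frac{1}{-81322} = - \frac{1}{81322}$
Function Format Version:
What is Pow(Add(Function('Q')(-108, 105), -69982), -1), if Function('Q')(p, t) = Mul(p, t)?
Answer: Rational(-1, 81322) ≈ -1.2297e-5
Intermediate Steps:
Pow(Add(Function('Q')(-108, 105), -69982), -1) = Pow(Add(Mul(-108, 105), -69982), -1) = Pow(Add(-11340, -69982), -1) = Pow(-81322, -1) = Rational(-1, 81322)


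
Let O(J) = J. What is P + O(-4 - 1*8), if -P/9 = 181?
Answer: -1641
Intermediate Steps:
P = -1629 (P = -9*181 = -1629)
P + O(-4 - 1*8) = -1629 + (-4 - 1*8) = -1629 + (-4 - 8) = -1629 - 12 = -1641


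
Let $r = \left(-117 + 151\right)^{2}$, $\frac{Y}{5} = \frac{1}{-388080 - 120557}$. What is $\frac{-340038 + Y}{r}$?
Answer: $- \frac{172955908211}{587984372} \approx -294.15$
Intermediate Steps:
$Y = - \frac{5}{508637}$ ($Y = \frac{5}{-388080 - 120557} = \frac{5}{-508637} = 5 \left(- \frac{1}{508637}\right) = - \frac{5}{508637} \approx -9.8302 \cdot 10^{-6}$)
$r = 1156$ ($r = 34^{2} = 1156$)
$\frac{-340038 + Y}{r} = \frac{-340038 - \frac{5}{508637}}{1156} = \left(- \frac{172955908211}{508637}\right) \frac{1}{1156} = - \frac{172955908211}{587984372}$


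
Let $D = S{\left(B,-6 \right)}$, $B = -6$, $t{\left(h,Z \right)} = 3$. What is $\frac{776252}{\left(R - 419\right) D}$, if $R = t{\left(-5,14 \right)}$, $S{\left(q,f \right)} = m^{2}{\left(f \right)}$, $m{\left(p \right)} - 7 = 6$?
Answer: $- \frac{194063}{17576} \approx -11.041$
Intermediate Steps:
$m{\left(p \right)} = 13$ ($m{\left(p \right)} = 7 + 6 = 13$)
$S{\left(q,f \right)} = 169$ ($S{\left(q,f \right)} = 13^{2} = 169$)
$D = 169$
$R = 3$
$\frac{776252}{\left(R - 419\right) D} = \frac{776252}{\left(3 - 419\right) 169} = \frac{776252}{\left(-416\right) 169} = \frac{776252}{-70304} = 776252 \left(- \frac{1}{70304}\right) = - \frac{194063}{17576}$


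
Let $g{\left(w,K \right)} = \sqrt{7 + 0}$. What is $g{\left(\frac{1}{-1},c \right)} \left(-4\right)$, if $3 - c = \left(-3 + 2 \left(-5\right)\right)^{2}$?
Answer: $- 4 \sqrt{7} \approx -10.583$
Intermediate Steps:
$c = -166$ ($c = 3 - \left(-3 + 2 \left(-5\right)\right)^{2} = 3 - \left(-3 - 10\right)^{2} = 3 - \left(-13\right)^{2} = 3 - 169 = -166$)
$g{\left(w,K \right)} = \sqrt{7}$
$g{\left(\frac{1}{-1},c \right)} \left(-4\right) = \sqrt{7} \left(-4\right) = - 4 \sqrt{7}$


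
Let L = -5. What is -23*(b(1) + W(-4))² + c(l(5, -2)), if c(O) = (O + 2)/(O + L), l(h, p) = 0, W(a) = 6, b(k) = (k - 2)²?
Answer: -5637/5 ≈ -1127.4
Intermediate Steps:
b(k) = (-2 + k)²
c(O) = (2 + O)/(-5 + O) (c(O) = (O + 2)/(O - 5) = (2 + O)/(-5 + O))
-23*(b(1) + W(-4))² + c(l(5, -2)) = -23*((-2 + 1)² + 6)² + (2 + 0)/(-5 + 0) = -23*((-1)² + 6)² + 2/(-5) = -23*(1 + 6)² - ⅕*2 = -23*7² - ⅖ = -23*49 - ⅖ = -1127 - ⅖ = -5637/5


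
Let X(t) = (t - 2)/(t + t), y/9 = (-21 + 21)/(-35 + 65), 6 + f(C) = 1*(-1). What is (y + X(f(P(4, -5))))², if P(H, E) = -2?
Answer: 81/196 ≈ 0.41327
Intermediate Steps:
f(C) = -7 (f(C) = -6 + 1*(-1) = -6 - 1 = -7)
y = 0 (y = 9*((-21 + 21)/(-35 + 65)) = 9*(0/30) = 9*(0*(1/30)) = 9*0 = 0)
X(t) = (-2 + t)/(2*t) (X(t) = (-2 + t)/((2*t)) = (-2 + t)*(1/(2*t)) = (-2 + t)/(2*t))
(y + X(f(P(4, -5))))² = (0 + (½)*(-2 - 7)/(-7))² = (0 + (½)*(-⅐)*(-9))² = (0 + 9/14)² = (9/14)² = 81/196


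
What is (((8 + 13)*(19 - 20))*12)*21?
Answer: -5292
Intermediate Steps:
(((8 + 13)*(19 - 20))*12)*21 = ((21*(-1))*12)*21 = -21*12*21 = -252*21 = -5292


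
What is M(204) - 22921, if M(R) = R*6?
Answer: -21697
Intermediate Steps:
M(R) = 6*R
M(204) - 22921 = 6*204 - 22921 = 1224 - 22921 = -21697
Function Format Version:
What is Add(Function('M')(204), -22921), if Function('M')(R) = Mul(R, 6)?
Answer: -21697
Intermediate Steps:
Function('M')(R) = Mul(6, R)
Add(Function('M')(204), -22921) = Add(Mul(6, 204), -22921) = Add(1224, -22921) = -21697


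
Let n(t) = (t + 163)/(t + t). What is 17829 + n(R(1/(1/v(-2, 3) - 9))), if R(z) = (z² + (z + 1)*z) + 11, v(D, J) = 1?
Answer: 12450207/698 ≈ 17837.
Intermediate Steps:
R(z) = 11 + z² + z*(1 + z) (R(z) = (z² + (1 + z)*z) + 11 = (z² + z*(1 + z)) + 11 = 11 + z² + z*(1 + z))
n(t) = (163 + t)/(2*t) (n(t) = (163 + t)/((2*t)) = (163 + t)*(1/(2*t)) = (163 + t)/(2*t))
17829 + n(R(1/(1/v(-2, 3) - 9))) = 17829 + (163 + (11 + 1/(1/1 - 9) + 2*(1/(1/1 - 9))²))/(2*(11 + 1/(1/1 - 9) + 2*(1/(1/1 - 9))²)) = 17829 + (163 + (11 + 1/(1 - 9) + 2*(1/(1 - 9))²))/(2*(11 + 1/(1 - 9) + 2*(1/(1 - 9))²)) = 17829 + (163 + (11 + 1/(-8) + 2*(1/(-8))²))/(2*(11 + 1/(-8) + 2*(1/(-8))²)) = 17829 + (163 + (11 - ⅛ + 2*(-⅛)²))/(2*(11 - ⅛ + 2*(-⅛)²)) = 17829 + (163 + (11 - ⅛ + 2*(1/64)))/(2*(11 - ⅛ + 2*(1/64))) = 17829 + (163 + (11 - ⅛ + 1/32))/(2*(11 - ⅛ + 1/32)) = 17829 + (163 + 349/32)/(2*(349/32)) = 17829 + (½)*(32/349)*(5565/32) = 17829 + 5565/698 = 12450207/698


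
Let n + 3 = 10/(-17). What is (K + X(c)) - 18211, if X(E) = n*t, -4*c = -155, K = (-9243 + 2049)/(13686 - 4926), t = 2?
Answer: -452195523/24820 ≈ -18219.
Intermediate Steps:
K = -1199/1460 (K = -7194/8760 = -7194*1/8760 = -1199/1460 ≈ -0.82123)
c = 155/4 (c = -¼*(-155) = 155/4 ≈ 38.750)
n = -61/17 (n = -3 + 10/(-17) = -3 + 10*(-1/17) = -3 - 10/17 = -61/17 ≈ -3.5882)
X(E) = -122/17 (X(E) = -61/17*2 = -122/17)
(K + X(c)) - 18211 = (-1199/1460 - 122/17) - 18211 = -198503/24820 - 18211 = -452195523/24820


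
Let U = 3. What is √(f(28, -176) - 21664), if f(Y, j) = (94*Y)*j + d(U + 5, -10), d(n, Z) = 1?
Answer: I*√484895 ≈ 696.34*I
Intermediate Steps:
f(Y, j) = 1 + 94*Y*j (f(Y, j) = (94*Y)*j + 1 = 94*Y*j + 1 = 1 + 94*Y*j)
√(f(28, -176) - 21664) = √((1 + 94*28*(-176)) - 21664) = √((1 - 463232) - 21664) = √(-463231 - 21664) = √(-484895) = I*√484895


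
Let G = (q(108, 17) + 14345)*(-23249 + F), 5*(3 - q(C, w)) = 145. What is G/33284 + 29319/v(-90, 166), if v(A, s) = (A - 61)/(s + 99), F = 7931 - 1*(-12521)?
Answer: -264648789633/5025884 ≈ -52657.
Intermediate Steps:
q(C, w) = -26 (q(C, w) = 3 - ⅕*145 = 3 - 29 = -26)
F = 20452 (F = 7931 + 12521 = 20452)
G = -40050243 (G = (-26 + 14345)*(-23249 + 20452) = 14319*(-2797) = -40050243)
v(A, s) = (-61 + A)/(99 + s)
G/33284 + 29319/v(-90, 166) = -40050243/33284 + 29319/(((-61 - 90)/(99 + 166))) = -40050243*1/33284 + 29319/((-151/265)) = -40050243/33284 + 29319/(((1/265)*(-151))) = -40050243/33284 + 29319/(-151/265) = -40050243/33284 + 29319*(-265/151) = -40050243/33284 - 7769535/151 = -264648789633/5025884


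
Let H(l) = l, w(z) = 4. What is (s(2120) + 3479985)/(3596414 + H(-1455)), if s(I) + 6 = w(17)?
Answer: 3479983/3594959 ≈ 0.96802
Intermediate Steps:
s(I) = -2 (s(I) = -6 + 4 = -2)
(s(2120) + 3479985)/(3596414 + H(-1455)) = (-2 + 3479985)/(3596414 - 1455) = 3479983/3594959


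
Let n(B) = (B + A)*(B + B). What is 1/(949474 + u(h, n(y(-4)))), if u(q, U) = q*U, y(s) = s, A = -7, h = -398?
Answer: 1/914450 ≈ 1.0936e-6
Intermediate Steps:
n(B) = 2*B*(-7 + B) (n(B) = (B - 7)*(B + B) = (-7 + B)*(2*B) = 2*B*(-7 + B))
u(q, U) = U*q
1/(949474 + u(h, n(y(-4)))) = 1/(949474 + (2*(-4)*(-7 - 4))*(-398)) = 1/(949474 + (2*(-4)*(-11))*(-398)) = 1/(949474 + 88*(-398)) = 1/(949474 - 35024) = 1/914450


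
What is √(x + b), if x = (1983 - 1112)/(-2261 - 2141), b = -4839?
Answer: I*√93772059898/4402 ≈ 69.564*I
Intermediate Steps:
x = -871/4402 (x = 871/(-4402) = 871*(-1/4402) = -871/4402 ≈ -0.19786)
√(x + b) = √(-871/4402 - 4839) = √(-21302149/4402) = I*√93772059898/4402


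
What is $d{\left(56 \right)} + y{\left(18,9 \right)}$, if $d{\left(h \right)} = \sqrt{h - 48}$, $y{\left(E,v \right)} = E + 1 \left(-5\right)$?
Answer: $13 + 2 \sqrt{2} \approx 15.828$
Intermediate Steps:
$y{\left(E,v \right)} = -5 + E$ ($y{\left(E,v \right)} = E - 5 = -5 + E$)
$d{\left(h \right)} = \sqrt{-48 + h}$
$d{\left(56 \right)} + y{\left(18,9 \right)} = \sqrt{-48 + 56} + \left(-5 + 18\right) = \sqrt{8} + 13 = 2 \sqrt{2} + 13 = 13 + 2 \sqrt{2}$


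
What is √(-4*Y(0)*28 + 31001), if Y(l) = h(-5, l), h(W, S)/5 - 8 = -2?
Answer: √27641 ≈ 166.26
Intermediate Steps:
h(W, S) = 30 (h(W, S) = 40 + 5*(-2) = 40 - 10 = 30)
Y(l) = 30
√(-4*Y(0)*28 + 31001) = √(-4*30*28 + 31001) = √(-120*28 + 31001) = √(-3360 + 31001) = √27641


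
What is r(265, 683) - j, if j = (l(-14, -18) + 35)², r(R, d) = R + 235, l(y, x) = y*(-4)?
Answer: -7781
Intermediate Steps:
l(y, x) = -4*y
r(R, d) = 235 + R
j = 8281 (j = (-4*(-14) + 35)² = (56 + 35)² = 91² = 8281)
r(265, 683) - j = (235 + 265) - 1*8281 = 500 - 8281 = -7781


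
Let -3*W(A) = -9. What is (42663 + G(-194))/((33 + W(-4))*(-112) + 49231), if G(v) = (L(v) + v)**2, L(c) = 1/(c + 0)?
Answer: 3022208437/1701109564 ≈ 1.7766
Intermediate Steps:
L(c) = 1/c
W(A) = 3 (W(A) = -1/3*(-9) = 3)
G(v) = (v + 1/v)**2 (G(v) = (1/v + v)**2 = (v + 1/v)**2)
(42663 + G(-194))/((33 + W(-4))*(-112) + 49231) = (42663 + (1 + (-194)**2)**2/(-194)**2)/((33 + 3)*(-112) + 49231) = (42663 + (1 + 37636)**2/37636)/(36*(-112) + 49231) = (42663 + (1/37636)*37637**2)/(-4032 + 49231) = (42663 + (1/37636)*1416543769)/45199 = (42663 + 1416543769/37636)*(1/45199) = (3022208437/37636)*(1/45199) = 3022208437/1701109564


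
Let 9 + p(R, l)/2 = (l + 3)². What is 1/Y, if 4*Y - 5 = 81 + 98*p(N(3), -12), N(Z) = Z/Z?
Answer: 2/7099 ≈ 0.00028173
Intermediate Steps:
N(Z) = 1
p(R, l) = -18 + 2*(3 + l)² (p(R, l) = -18 + 2*(l + 3)² = -18 + 2*(3 + l)²)
Y = 7099/2 (Y = 5/4 + (81 + 98*(2*(-12)*(6 - 12)))/4 = 5/4 + (81 + 98*(2*(-12)*(-6)))/4 = 5/4 + (81 + 98*144)/4 = 5/4 + (81 + 14112)/4 = 5/4 + (¼)*14193 = 5/4 + 14193/4 = 7099/2 ≈ 3549.5)
1/Y = 1/(7099/2) = 2/7099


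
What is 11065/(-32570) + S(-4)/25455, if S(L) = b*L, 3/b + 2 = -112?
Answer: -1070293357/3150463530 ≈ -0.33973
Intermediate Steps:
b = -1/38 (b = 3/(-2 - 112) = 3/(-114) = 3*(-1/114) = -1/38 ≈ -0.026316)
S(L) = -L/38
11065/(-32570) + S(-4)/25455 = 11065/(-32570) - 1/38*(-4)/25455 = 11065*(-1/32570) + (2/19)*(1/25455) = -2213/6514 + 2/483645 = -1070293357/3150463530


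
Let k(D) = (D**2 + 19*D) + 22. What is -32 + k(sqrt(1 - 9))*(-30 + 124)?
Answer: 1284 + 3572*I*sqrt(2) ≈ 1284.0 + 5051.6*I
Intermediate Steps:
k(D) = 22 + D**2 + 19*D
-32 + k(sqrt(1 - 9))*(-30 + 124) = -32 + (22 + (sqrt(1 - 9))**2 + 19*sqrt(1 - 9))*(-30 + 124) = -32 + (22 + (sqrt(-8))**2 + 19*sqrt(-8))*94 = -32 + (22 + (2*I*sqrt(2))**2 + 19*(2*I*sqrt(2)))*94 = -32 + (22 - 8 + 38*I*sqrt(2))*94 = -32 + (14 + 38*I*sqrt(2))*94 = -32 + (1316 + 3572*I*sqrt(2)) = 1284 + 3572*I*sqrt(2)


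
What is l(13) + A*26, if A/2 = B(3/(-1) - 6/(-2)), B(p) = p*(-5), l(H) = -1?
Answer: -1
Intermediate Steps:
B(p) = -5*p
A = 0 (A = 2*(-5*(3/(-1) - 6/(-2))) = 2*(-5*(3*(-1) - 6*(-½))) = 2*(-5*(-3 + 3)) = 2*(-5*0) = 2*0 = 0)
l(13) + A*26 = -1 + 0*26 = -1 + 0 = -1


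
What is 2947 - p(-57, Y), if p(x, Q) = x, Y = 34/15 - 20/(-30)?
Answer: 3004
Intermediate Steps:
Y = 44/15 (Y = 34*(1/15) - 20*(-1/30) = 34/15 + ⅔ = 44/15 ≈ 2.9333)
2947 - p(-57, Y) = 2947 - 1*(-57) = 2947 + 57 = 3004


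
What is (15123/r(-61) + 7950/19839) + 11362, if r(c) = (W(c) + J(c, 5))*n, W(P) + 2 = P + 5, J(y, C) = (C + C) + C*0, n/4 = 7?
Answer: 33629184955/2962624 ≈ 11351.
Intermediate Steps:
n = 28 (n = 4*7 = 28)
J(y, C) = 2*C (J(y, C) = 2*C + 0 = 2*C)
W(P) = 3 + P (W(P) = -2 + (P + 5) = -2 + (5 + P) = 3 + P)
r(c) = 364 + 28*c (r(c) = ((3 + c) + 2*5)*28 = ((3 + c) + 10)*28 = (13 + c)*28 = 364 + 28*c)
(15123/r(-61) + 7950/19839) + 11362 = (15123/(364 + 28*(-61)) + 7950/19839) + 11362 = (15123/(364 - 1708) + 7950*(1/19839)) + 11362 = (15123/(-1344) + 2650/6613) + 11362 = (15123*(-1/1344) + 2650/6613) + 11362 = (-5041/448 + 2650/6613) + 11362 = -32148933/2962624 + 11362 = 33629184955/2962624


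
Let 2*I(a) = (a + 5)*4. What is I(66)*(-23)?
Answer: -3266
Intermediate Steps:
I(a) = 10 + 2*a (I(a) = ((a + 5)*4)/2 = ((5 + a)*4)/2 = (20 + 4*a)/2 = 10 + 2*a)
I(66)*(-23) = (10 + 2*66)*(-23) = (10 + 132)*(-23) = 142*(-23) = -3266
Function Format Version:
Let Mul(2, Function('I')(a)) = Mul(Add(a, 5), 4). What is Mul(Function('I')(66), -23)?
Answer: -3266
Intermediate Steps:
Function('I')(a) = Add(10, Mul(2, a)) (Function('I')(a) = Mul(Rational(1, 2), Mul(Add(a, 5), 4)) = Mul(Rational(1, 2), Mul(Add(5, a), 4)) = Mul(Rational(1, 2), Add(20, Mul(4, a))) = Add(10, Mul(2, a)))
Mul(Function('I')(66), -23) = Mul(Add(10, Mul(2, 66)), -23) = Mul(Add(10, 132), -23) = Mul(142, -23) = -3266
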